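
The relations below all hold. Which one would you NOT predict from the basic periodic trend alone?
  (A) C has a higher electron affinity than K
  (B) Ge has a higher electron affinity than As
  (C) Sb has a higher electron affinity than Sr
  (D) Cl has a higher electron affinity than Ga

(B)

The general trend: electron affinity increases across a period and decreases down a group.
(A) C (period 2, group 14) vs K (period 4, group 1): the stated order agrees with the simple trend.
(B) Ge (period 4, group 14) vs As (period 4, group 15): the stated order contradicts the simple trend.
(C) Sb (period 5, group 15) vs Sr (period 5, group 2): the stated order agrees with the simple trend.
(D) Cl (period 3, group 17) vs Ga (period 4, group 13): the stated order agrees with the simple trend.
The exception is (B): adding an electron to As's half-filled 4p³ is unfavourable, so Ge (4p²) has the more exothermic EA.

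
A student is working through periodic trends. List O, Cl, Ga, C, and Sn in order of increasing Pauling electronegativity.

C is in period 2, group 14; O is in period 2, group 16; Cl is in period 3, group 17; Ga is in period 4, group 13; Sn is in period 5, group 14.
Electronegativity increases across a period and decreases down a group, tracking effective nuclear charge and atomic size.
Neither a single period nor a single group — weigh both effects.
Sn > Ga: period and group pull opposite ways; the across-period shift dominates (1.96 vs 1.81).
C > Sn: C sits above Sn in group 14, so the down-group effect alone puts C higher.
Cl > C: the two effects oppose for this pair; the across-period effect wins (3.16 vs 2.55).
O > Cl: period and group pull opposite ways; the down-group shift dominates (3.44 vs 3.16).
Tabulated electronegativity (Pauling): C 2.55, O 3.44, Cl 3.16, Ga 1.81, Sn 1.96.
So from lowest to highest: Ga < Sn < C < Cl < O.

Ga, Sn, C, Cl, O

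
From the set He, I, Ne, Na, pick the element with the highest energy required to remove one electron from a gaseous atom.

He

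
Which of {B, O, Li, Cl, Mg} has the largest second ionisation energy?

IE_2 is the cost of taking one more electron from the +1 cation: B⁺ still has 2 valence electrons; O⁺ still has 5 valence electrons; Li⁺ is the bare [He] core; Cl⁺ still has 6 valence electrons; Mg⁺ still has 1 valence electron.
Pulling an electron out of a noble-gas core costs far more than removing a remaining valence electron, so Li sits at the high end of IE_2.
Valence configurations: B⁺ [He]2s², O⁺ [He]2s²2p³, Cl⁺ [Ne]3s²3p⁴, Mg⁺ [Ne]3s¹.
Approximate IE_2 values (kJ/mol): B 2427, O 3388, Li 7298, Cl 2298, Mg 1451.
Overall IE_2 order: Mg < Cl < B < O < Li.

Li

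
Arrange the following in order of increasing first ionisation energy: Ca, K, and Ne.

K < Ca < Ne

Removing the outermost electron gets harder across a period and easier down a group.
These span different periods and groups, so the two trends combine.
Ca > K: both are in period 4; the period trend gives Ca the larger value.
Ne > Ca: relative to Ca, both the across-period and down-group shifts push Ne's first ionization energy up.
Approximate values (kJ/mol): Ne 2081, K 419, Ca 590.
So from lowest to highest: K < Ca < Ne.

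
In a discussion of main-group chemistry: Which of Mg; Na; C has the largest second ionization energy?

After 1 electron has been removed, what remains? Mg⁺ still has 1 valence electron; Na⁺ is the bare [Ne] core; C⁺ still has 3 valence electrons.
Breaking into a closed-shell core is much more expensive than removing a leftover valence electron — Na has the largest IE_2 here.
Valence configurations: Mg⁺ [Ne]3s¹, C⁺ [He]2s²2p¹.
Tabulated IE_2 (kJ/mol): Mg 1451, Na 4562, C 2353.
Overall IE_2 order: Mg < C < Na.

Na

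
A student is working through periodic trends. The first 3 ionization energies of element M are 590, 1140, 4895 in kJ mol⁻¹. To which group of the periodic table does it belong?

Group 2

Look for the largest jump between consecutive ionization energies: IE3/IE2 ≈ 4.3, far larger than any earlier ratio.
That jump marks the point where a core electron is being removed. So the atom has 2 valence electrons.
A main-group element with 2 valence electrons is in group 2.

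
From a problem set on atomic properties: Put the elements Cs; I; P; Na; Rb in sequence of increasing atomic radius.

P, I, Na, Rb, Cs

Na is in period 3, group 1; P is in period 3, group 15; Rb is in period 5, group 1; I is in period 5, group 17; Cs is in period 6, group 1.
Atomic radius shrinks across a period as nuclear charge pulls the same shell inward, and grows down a group as new shells are added.
These span different periods and groups, so the two trends combine.
I > P: period and group pull opposite ways; the down-group shift dominates (133 vs 111 pm).
Na > I: period and group pull opposite ways; the across-period shift dominates (155 vs 133 pm).
Rb > Na: Rb sits below Na in group 1, so the down-group effect alone puts Rb larger.
Cs > Rb: they share group 1; the group trend gives Cs the larger value.
For reference (pm): Na 155, P 111, Rb 210, I 133, Cs 232.
So from smallest to largest: P < I < Na < Rb < Cs.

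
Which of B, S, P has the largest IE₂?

B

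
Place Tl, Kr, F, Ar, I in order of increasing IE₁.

Tl < I < Kr < Ar < F

F is in period 2, group 17; Ar is in period 3, group 18; Kr is in period 4, group 18; I is in period 5, group 17; Tl is in period 6, group 13.
Removing the outermost electron gets harder across a period and easier down a group.
Here both period and group differ, so the two effects have to be weighed against each other.
I > Tl: both effects reinforce here, so I is clearly the higher of the two.
Kr > I: relative to I, both the across-period and down-group shifts push Kr's first ionization energy up.
Ar > Kr: Ar sits above Kr in group 18, so the down-group effect alone puts Ar higher.
F > Ar: period and group pull opposite ways; the down-group shift dominates (1681 vs 1521 kJ/mol).
Tabulated first ionization energy (kJ/mol): F 1681, Ar 1521, Kr 1351, I 1008, Tl 589.
So from lowest to highest: Tl < I < Kr < Ar < F.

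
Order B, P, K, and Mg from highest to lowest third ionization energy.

Mg, K, B, P

The third ionization energy removes an electron from the +2 ion. For each element: B²⁺ still has 1 valence electron; P²⁺ still has 3 valence electrons; K²⁺ is already 1 electron into the core; Mg²⁺ is the bare [Ne] core.
Core electrons are held far more tightly than valence electrons, so K and Mg top the IE_3 order.
Valence configurations: B²⁺ [He]2s¹, P²⁺ [Ne]3s²3p¹.
Tabulated IE_3 (kJ/mol): B 3660, P 2914, K 4420, Mg 7733.
Overall IE_3 order: P < B < K < Mg.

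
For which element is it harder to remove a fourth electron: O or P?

IE_4 is the cost of taking one more electron from the +3 cation: O³⁺ still has 3 valence electrons; P³⁺ still has 2 valence electrons.
All are still removing valence electrons, so compare the +3 ions as you would atoms: IE_4 generally rises across a period (higher Z_eff) and falls down a group (larger shell), subject to the usual subshell exceptions.
Valence configurations: O³⁺ [He]2s²2p¹, P³⁺ [Ne]3s².
The numbers (kJ/mol): O 7469, P 4964.
So the fourth ionization energies run P < O.

O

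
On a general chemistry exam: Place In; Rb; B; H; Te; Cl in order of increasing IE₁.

Rb < In < B < Te < Cl < H

IE₁ increases left→right with effective nuclear charge and decreases top→bottom as the valence shell moves farther out.
These span different periods and groups, so the two trends combine.
In > Rb: both are in period 5; the period trend gives In the larger value.
B > In: they share group 13; the group trend gives B the larger value.
Te > B: period and group pull opposite ways; the across-period shift dominates (869 vs 801 kJ/mol).
Cl > Te: relative to Te, both the across-period and down-group shifts push Cl's first ionization energy up.
H > Cl: period and group pull opposite ways; the down-group shift dominates (1312 vs 1251 kJ/mol).
For reference (kJ/mol): H 1312, B 801, Cl 1251, Rb 403, In 558, Te 869.
So from lowest to highest: Rb < In < B < Te < Cl < H.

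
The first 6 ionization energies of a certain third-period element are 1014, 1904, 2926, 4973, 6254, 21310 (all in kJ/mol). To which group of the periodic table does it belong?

Look for the largest jump between consecutive ionization energies: IE6/IE5 ≈ 3.4, far larger than any earlier ratio.
That jump marks the point where a core electron is being removed. So the atom has 5 valence electrons.
A main-group element with 5 valence electrons is in group 15.

Group 15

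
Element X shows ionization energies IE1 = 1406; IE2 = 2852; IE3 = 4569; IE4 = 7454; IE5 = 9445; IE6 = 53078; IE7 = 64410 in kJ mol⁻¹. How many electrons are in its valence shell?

Look for the largest jump between consecutive ionization energies: IE6/IE5 ≈ 5.6, far larger than any earlier ratio.
That jump marks the point where a core electron is being removed. So the atom has 5 valence electrons.

5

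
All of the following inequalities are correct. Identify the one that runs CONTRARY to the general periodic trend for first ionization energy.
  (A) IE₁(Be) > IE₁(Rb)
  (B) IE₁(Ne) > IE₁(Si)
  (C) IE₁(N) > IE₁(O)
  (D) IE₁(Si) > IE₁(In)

The general trend: first ionization energy increases across a period and decreases down a group.
(A) Be (period 2, group 2) vs Rb (period 5, group 1): the stated order agrees with the simple trend.
(B) Ne (period 2, group 18) vs Si (period 3, group 14): the stated order agrees with the simple trend.
(C) N (period 2, group 15) vs O (period 2, group 16): the stated order contradicts the simple trend.
(D) Si (period 3, group 14) vs In (period 5, group 13): the stated order agrees with the simple trend.
The exception is (C): pairing an electron in O's 2p⁴ costs repulsion energy, so O ionizes more easily than half-filled N (2p³).

(C)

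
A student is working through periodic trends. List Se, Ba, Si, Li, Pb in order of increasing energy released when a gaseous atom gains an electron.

Li is in period 2, group 1; Si is in period 3, group 14; Se is in period 4, group 16; Ba is in period 6, group 2; Pb is in period 6, group 14.
EA tends to increase across a period and decrease down a group, though the pattern is less regular than for IE or radius.
Neither a single period nor a single group — weigh both effects.
Pb > Ba: both are in period 6; the period trend gives Pb the larger value.
Li > Pb: the two effects oppose for this pair; the down-group effect wins (60 vs 35 kJ/mol).
Si > Li: period and group pull opposite ways; the across-period shift dominates (134 vs 60 kJ/mol).
Se > Si: the two effects oppose for this pair; the across-period effect wins (195 vs 134 kJ/mol).
Approximate values (kJ/mol): Li 60, Si 134, Se 195, Ba 14, Pb 35.
So from lowest to highest: Ba < Pb < Li < Si < Se.

Ba, Pb, Li, Si, Se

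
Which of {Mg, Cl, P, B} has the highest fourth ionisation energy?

B

After 3 electrons have been removed, what remains? Mg³⁺ is already 1 electron into the core; Cl³⁺ still has 4 valence electrons; P³⁺ still has 2 valence electrons; B³⁺ is the bare [He] core.
Breaking into a closed-shell core is much more expensive than removing a leftover valence electron — Mg and B have the largest IE_4 here.
Valence configurations: Cl³⁺ [Ne]3s²3p², P³⁺ [Ne]3s².
The numbers (kJ/mol): Mg 10543, Cl 5159, P 4964, B 25026.
Overall IE_4 order: P < Cl < Mg < B.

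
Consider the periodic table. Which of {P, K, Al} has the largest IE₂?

The second ionization energy removes an electron from the +1 ion. For each element: P⁺ still has 4 valence electrons; K⁺ is the bare [Ar] core; Al⁺ still has 2 valence electrons.
Pulling an electron out of a noble-gas core costs far more than removing a remaining valence electron, so K sits at the high end of IE_2.
Valence configurations: P⁺ [Ne]3s²3p², Al⁺ [Ne]3s².
The numbers (kJ/mol): P 1907, K 3052, Al 1817.
So the second ionization energies run Al < P < K.

K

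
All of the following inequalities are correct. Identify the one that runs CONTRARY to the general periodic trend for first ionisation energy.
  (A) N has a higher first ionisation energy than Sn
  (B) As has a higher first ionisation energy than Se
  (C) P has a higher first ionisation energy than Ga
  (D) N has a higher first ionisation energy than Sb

(B)

The general trend: first ionisation energy increases across a period and decreases down a group.
(A) N (period 2, group 15) vs Sn (period 5, group 14): the stated order agrees with the simple trend.
(B) As (period 4, group 15) vs Se (period 4, group 16): the stated order contradicts the simple trend.
(C) P (period 3, group 15) vs Ga (period 4, group 13): the stated order agrees with the simple trend.
(D) N (period 2, group 15) vs Sb (period 5, group 15): the stated order agrees with the simple trend.
The exception is (B): Se (4p⁴) ionizes more easily than half-filled As (4p³).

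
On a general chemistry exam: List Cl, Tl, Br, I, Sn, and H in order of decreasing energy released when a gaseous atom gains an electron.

Cl > Br > I > Sn > H > Tl

H is in period 1, group 1; Cl is in period 3, group 17; Br is in period 4, group 17; Sn is in period 5, group 14; I is in period 5, group 17; Tl is in period 6, group 13.
Electron affinity generally becomes more exothermic across a period toward the halogens and less exothermic down a group.
Here both period and group differ, so the two effects have to be weighed against each other.
H > Tl: the two effects oppose for this pair; the down-group effect wins (73 vs 19 kJ/mol).
Sn > H: the two effects oppose for this pair; the across-period effect wins (107 vs 73 kJ/mol).
I > Sn: both are in period 5; the period trend gives I the larger value.
Br > I: they share group 17; the group trend gives Br the larger value.
Cl > Br: they share group 17; the group trend gives Cl the larger value.
For reference (kJ/mol): H 73, Cl 349, Br 325, Sn 107, I 295, Tl 19.
So from highest to lowest: Cl > Br > I > Sn > H > Tl.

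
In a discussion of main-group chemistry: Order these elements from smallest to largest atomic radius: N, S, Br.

N < S < Br

N is in period 2, group 15; S is in period 3, group 16; Br is in period 4, group 17.
Moving right in a period, electrons are added to the same shell under a stronger nuclear pull, so atoms get smaller; moving down, a new shell is opened and atoms get larger.
A diagonal step moves right (one effect) and down (the opposite effect) at once.
S > N: period and group pull opposite ways; the down-group shift dominates (103 vs 71 pm).
Br > S: the two effects oppose for this pair; the down-group effect wins (114 vs 103 pm).
Approximate values (pm): N 71, S 103, Br 114.
So from smallest to largest: N < S < Br.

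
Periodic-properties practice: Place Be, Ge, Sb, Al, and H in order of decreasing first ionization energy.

H > Be > Sb > Ge > Al

H is in period 1, group 1; Be is in period 2, group 2; Al is in period 3, group 13; Ge is in period 4, group 14; Sb is in period 5, group 15.
First ionization energy rises across a period (greater Z_eff holds electrons more tightly) and falls down a group (valence electrons are farther from the nucleus).
A diagonal step moves right (one effect) and down (the opposite effect) at once.
Ge > Al: the two effects oppose for this pair; the across-period effect wins (762 vs 578 kJ/mol).
Sb > Ge: the two effects oppose for this pair; the across-period effect wins (831 vs 762 kJ/mol).
Be > Sb: the two effects oppose for this pair; the down-group effect wins (900 vs 831 kJ/mol).
H > Be: period and group pull opposite ways; the down-group shift dominates (1312 vs 900 kJ/mol).
Approximate values (kJ/mol): H 1312, Be 900, Al 578, Ge 762, Sb 831.
So from highest to lowest: H > Be > Sb > Ge > Al.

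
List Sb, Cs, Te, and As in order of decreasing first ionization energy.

As > Te > Sb > Cs

As is in period 4, group 15; Sb is in period 5, group 15; Te is in period 5, group 16; Cs is in period 6, group 1.
First ionization energy rises across a period (greater Z_eff holds electrons more tightly) and falls down a group (valence electrons are farther from the nucleus).
These span different periods and groups, so the two trends combine.
Sb > Cs: relative to Cs, both the across-period and down-group shifts push Sb's first ionization energy up.
Te > Sb: Te lies to the right of Sb in period 5, so the across-period effect alone puts Te higher.
As > Te: the two effects oppose for this pair; the down-group effect wins (947 vs 869 kJ/mol).
Approximate values (kJ/mol): As 947, Sb 831, Te 869, Cs 376.
So from highest to lowest: As > Te > Sb > Cs.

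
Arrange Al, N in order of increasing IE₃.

IE_3 is the cost of taking one more electron from the +2 cation: Al²⁺ still has 1 valence electron; N²⁺ still has 3 valence electrons.
All are still removing valence electrons, so compare the +2 ions as you would atoms: IE_3 generally rises across a period (higher Z_eff) and falls down a group (larger shell), subject to the usual subshell exceptions.
Valence configurations: Al²⁺ [Ne]3s¹, N²⁺ [He]2s²2p¹.
The numbers (kJ/mol): Al 2745, N 4578.
Overall IE_3 order: Al < N.

Al < N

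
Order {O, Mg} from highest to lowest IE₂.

Consider each +1 ion: O⁺ still has 5 valence electrons; Mg⁺ still has 1 valence electron.
All are still removing valence electrons, so compare the +1 ions as you would atoms: IE_2 generally rises across a period (higher Z_eff) and falls down a group (larger shell), subject to the usual subshell exceptions.
Valence configurations: O⁺ [He]2s²2p³, Mg⁺ [Ne]3s¹.
Approximate IE_2 values (kJ/mol): O 3388, Mg 1451.
Overall IE_2 order: Mg < O.

O > Mg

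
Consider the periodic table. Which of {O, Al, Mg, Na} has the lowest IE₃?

IE_3 is the cost of taking one more electron from the +2 cation: O²⁺ still has 4 valence electrons; Al²⁺ still has 1 valence electron; Mg²⁺ is the bare [Ne] core; Na²⁺ is already 1 electron into the core.
Pulling an electron out of a noble-gas core costs far more than removing a remaining valence electron, so Na and Mg sit at the high end of IE_3.
Valence configurations: O²⁺ [He]2s²2p², Al²⁺ [Ne]3s¹.
Tabulated IE_3 (kJ/mol): O 5300, Al 2745, Mg 7733, Na 6910.
Hence IE_3: Al < O < Na < Mg.

Al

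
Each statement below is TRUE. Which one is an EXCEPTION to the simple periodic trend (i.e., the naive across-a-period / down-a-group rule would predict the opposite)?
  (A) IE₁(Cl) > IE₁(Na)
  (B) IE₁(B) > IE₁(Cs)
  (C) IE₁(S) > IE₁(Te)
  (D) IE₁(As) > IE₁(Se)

The general trend: first ionization energy increases across a period and decreases down a group.
(A) Cl (period 3, group 17) vs Na (period 3, group 1): the stated order agrees with the simple trend.
(B) B (period 2, group 13) vs Cs (period 6, group 1): the stated order agrees with the simple trend.
(C) S (period 3, group 16) vs Te (period 5, group 16): the stated order agrees with the simple trend.
(D) As (period 4, group 15) vs Se (period 4, group 16): the stated order contradicts the simple trend.
The exception is (D): Se (4p⁴) ionizes more easily than half-filled As (4p³).

(D)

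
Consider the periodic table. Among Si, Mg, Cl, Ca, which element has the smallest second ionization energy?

After 1 electron has been removed, what remains? Si⁺ still has 3 valence electrons; Mg⁺ still has 1 valence electron; Cl⁺ still has 6 valence electrons; Ca⁺ still has 1 valence electron.
All are still removing valence electrons, so compare the +1 ions as you would atoms: IE_2 generally rises across a period (higher Z_eff) and falls down a group (larger shell), subject to the usual subshell exceptions.
Valence configurations: Si⁺ [Ne]3s²3p¹, Mg⁺ [Ne]3s¹, Cl⁺ [Ne]3s²3p⁴, Ca⁺ [Ar]4s¹.
Approximate IE_2 values (kJ/mol): Si 1577, Mg 1451, Cl 2298, Ca 1145.
Overall IE_2 order: Ca < Mg < Si < Cl.

Ca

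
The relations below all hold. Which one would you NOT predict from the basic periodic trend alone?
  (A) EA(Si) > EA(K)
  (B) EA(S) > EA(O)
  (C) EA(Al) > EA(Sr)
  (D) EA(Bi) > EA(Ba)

(B)

The general trend: electron affinity increases across a period and decreases down a group.
(A) Si (period 3, group 14) vs K (period 4, group 1): the stated order agrees with the simple trend.
(B) S (period 3, group 16) vs O (period 2, group 16): the stated order contradicts the simple trend.
(C) Al (period 3, group 13) vs Sr (period 5, group 2): the stated order agrees with the simple trend.
(D) Bi (period 6, group 15) vs Ba (period 6, group 2): the stated order agrees with the simple trend.
The exception is (B): the compact 2p subshell of O repels the added electron more than S's larger 3p does.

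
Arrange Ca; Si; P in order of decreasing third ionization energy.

After 2 electrons have been removed, what remains? Ca²⁺ is the bare [Ar] core; Si²⁺ still has 2 valence electrons; P²⁺ still has 3 valence electrons.
Pulling an electron out of a noble-gas core costs far more than removing a remaining valence electron, so Ca sits at the high end of IE_3.
Valence configurations: Si²⁺ [Ne]3s², P²⁺ [Ne]3s²3p¹.
P²⁺ loses a lone 3p electron whereas Si²⁺ must break into a filled 3s² pair, so IE_3(Si) > IE_3(P) even though P has the higher nuclear charge.
Approximate IE_3 values (kJ/mol): Ca 4912, Si 3232, P 2914.
Hence IE_3: P < Si < Ca.

Ca, Si, P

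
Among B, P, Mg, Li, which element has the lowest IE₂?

Mg

Consider each +1 ion: B⁺ still has 2 valence electrons; P⁺ still has 4 valence electrons; Mg⁺ still has 1 valence electron; Li⁺ is the bare [He] core.
Pulling an electron out of a noble-gas core costs far more than removing a remaining valence electron, so Li sits at the high end of IE_2.
Valence configurations: B⁺ [He]2s², P⁺ [Ne]3s²3p², Mg⁺ [Ne]3s¹.
Approximate IE_2 values (kJ/mol): B 2427, P 1907, Mg 1451, Li 7298.
Overall IE_2 order: Mg < P < B < Li.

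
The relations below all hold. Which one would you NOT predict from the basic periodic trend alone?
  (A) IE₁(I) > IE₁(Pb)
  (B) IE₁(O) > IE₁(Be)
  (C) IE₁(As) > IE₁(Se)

The general trend: IE₁ increases across a period and decreases down a group.
(A) I (period 5, group 17) vs Pb (period 6, group 14): the stated order agrees with the simple trend.
(B) O (period 2, group 16) vs Be (period 2, group 2): the stated order agrees with the simple trend.
(C) As (period 4, group 15) vs Se (period 4, group 16): the stated order contradicts the simple trend.
The exception is (C): Se (4p⁴) ionizes more easily than half-filled As (4p³).

(C)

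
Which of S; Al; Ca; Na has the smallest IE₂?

IE_2 is the cost of taking one more electron from the +1 cation: S⁺ still has 5 valence electrons; Al⁺ still has 2 valence electrons; Ca⁺ still has 1 valence electron; Na⁺ is the bare [Ne] core.
Core electrons are held far more tightly than valence electrons, so Na tops the IE_2 order.
Valence configurations: S⁺ [Ne]3s²3p³, Al⁺ [Ne]3s², Ca⁺ [Ar]4s¹.
Tabulated IE_2 (kJ/mol): S 2252, Al 1817, Ca 1145, Na 4562.
Putting it together, IE_2: Ca < Al < S < Na.

Ca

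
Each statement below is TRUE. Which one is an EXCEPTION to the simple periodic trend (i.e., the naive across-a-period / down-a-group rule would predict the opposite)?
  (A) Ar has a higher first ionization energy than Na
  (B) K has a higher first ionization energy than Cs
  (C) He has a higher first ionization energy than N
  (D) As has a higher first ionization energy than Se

(D)

The general trend: first ionization energy increases across a period and decreases down a group.
(A) Ar (period 3, group 18) vs Na (period 3, group 1): the stated order agrees with the simple trend.
(B) K (period 4, group 1) vs Cs (period 6, group 1): the stated order agrees with the simple trend.
(C) He (period 1, group 18) vs N (period 2, group 15): the stated order agrees with the simple trend.
(D) As (period 4, group 15) vs Se (period 4, group 16): the stated order contradicts the simple trend.
The exception is (D): Se (4p⁴) ionizes more easily than half-filled As (4p³).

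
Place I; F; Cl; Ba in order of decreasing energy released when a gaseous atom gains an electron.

F is in period 2, group 17; Cl is in period 3, group 17; I is in period 5, group 17; Ba is in period 6, group 2.
Electron affinity generally becomes more exothermic across a period toward the halogens and less exothermic down a group.
Neither a single period nor a single group — weigh both effects.
I > Ba: both effects reinforce here, so I is clearly the higher of the two.
F > I: F sits above I in group 17, so the down-group effect alone puts F higher.
Cl > F: this pair runs against the simple trend — see the exception note.
Note the exception: Cl has a higher electron affinity than F, contrary to the simple trend — F's small 2p subshell makes the incoming electron feel strong e⁻–e⁻ repulsion, so Cl actually releases more energy on gaining an electron.
Tabulated electron affinity (kJ/mol): F 328, Cl 349, I 295, Ba 14.
So from highest to lowest: Cl > F > I > Ba.

Cl > F > I > Ba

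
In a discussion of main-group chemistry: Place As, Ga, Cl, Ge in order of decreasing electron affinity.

Cl > Ge > As > Ga

Cl is in period 3, group 17; Ga is in period 4, group 13; Ge is in period 4, group 14; As is in period 4, group 15.
Atoms with high Z_eff and room in the valence shell (especially the halogens) have the most exothermic electron affinities.
These span different periods and groups, so the two trends combine.
As > Ga: As lies to the right of Ga in period 4, so the across-period effect alone puts As higher.
Ge > As: this pair runs against the simple trend — see the exception note.
Cl > Ge: both effects reinforce here, so Cl is clearly the higher of the two.
Note the exception: Ge has a higher electron affinity than As, contrary to the simple trend — adding an electron to As's half-filled 4p³ is unfavourable, so Ge (4p²) has the more exothermic EA.
Tabulated electron affinity (kJ/mol): Cl 349, Ga 29, Ge 119, As 78.
So from highest to lowest: Cl > Ge > As > Ga.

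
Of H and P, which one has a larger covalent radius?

P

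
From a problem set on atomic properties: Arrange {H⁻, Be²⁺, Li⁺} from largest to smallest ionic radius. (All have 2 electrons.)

H⁻ > Li⁺ > Be²⁺

All of these have 2 electrons, so size is governed by nuclear charge alone: the more protons, the stronger the pull on the same electron cloud, and the smaller the ion.
Nuclear charges: Be²⁺ (Z=4), Li⁺ (Z=3), H⁻ (Z=1).
Largest to smallest: H⁻ > Li⁺ > Be²⁺.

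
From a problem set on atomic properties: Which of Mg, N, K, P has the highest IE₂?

After 1 electron has been removed, what remains? Mg⁺ still has 1 valence electron; N⁺ still has 4 valence electrons; K⁺ is the bare [Ar] core; P⁺ still has 4 valence electrons.
Breaking into a closed-shell core is much more expensive than removing a leftover valence electron — K has the largest IE_2 here.
Valence configurations: Mg⁺ [Ne]3s¹, N⁺ [He]2s²2p², P⁺ [Ne]3s²3p².
The numbers (kJ/mol): Mg 1451, N 2856, K 3052, P 1907.
Overall IE_2 order: Mg < P < N < K.

K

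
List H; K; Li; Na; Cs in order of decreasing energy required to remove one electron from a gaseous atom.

H is in period 1, group 1; Li is in period 2, group 1; Na is in period 3, group 1; K is in period 4, group 1; Cs is in period 6, group 1.
Removing the outermost electron gets harder across a period and easier down a group.
All are in group 1, so first ionization energy increases up the group.
So from highest to lowest: H > Li > Na > K > Cs.

H, Li, Na, K, Cs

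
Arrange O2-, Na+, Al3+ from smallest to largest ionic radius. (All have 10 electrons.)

All of these have 10 electrons, so size is governed by nuclear charge alone: the more protons, the stronger the pull on the same electron cloud, and the smaller the ion.
Nuclear charges: Al3+ (Z=13), Na+ (Z=11), O2- (Z=8).
Smallest to largest: Al3+ < Na+ < O2-.

Al3+ < Na+ < O2-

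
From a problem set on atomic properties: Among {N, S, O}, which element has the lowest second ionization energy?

After 1 electron has been removed, what remains? N⁺ still has 4 valence electrons; S⁺ still has 5 valence electrons; O⁺ still has 5 valence electrons.
All are still removing valence electrons, so compare the +1 ions as you would atoms: IE_2 generally rises across a period (higher Z_eff) and falls down a group (larger shell), subject to the usual subshell exceptions.
Valence configurations: N⁺ [He]2s²2p², S⁺ [Ne]3s²3p³, O⁺ [He]2s²2p³.
Approximate IE_2 values (kJ/mol): N 2856, S 2252, O 3388.
Hence IE_2: S < N < O.

S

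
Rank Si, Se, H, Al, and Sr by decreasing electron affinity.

Se > Si > H > Al > Sr

H is in period 1, group 1; Al is in period 3, group 13; Si is in period 3, group 14; Se is in period 4, group 16; Sr is in period 5, group 2.
Atoms with high Z_eff and room in the valence shell (especially the halogens) have the most exothermic electron affinities.
Neither a single period nor a single group — weigh both effects.
Al > Sr: both effects reinforce here, so Al is clearly the higher of the two.
H > Al: period and group pull opposite ways; the down-group shift dominates (73 vs 42 kJ/mol).
Si > H: period and group pull opposite ways; the across-period shift dominates (134 vs 73 kJ/mol).
Se > Si: the two effects oppose for this pair; the across-period effect wins (195 vs 134 kJ/mol).
Approximate values (kJ/mol): H 73, Al 42, Si 134, Se 195, Sr 5.
So from highest to lowest: Se > Si > H > Al > Sr.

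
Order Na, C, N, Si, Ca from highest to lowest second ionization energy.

Consider each +1 ion: Na⁺ is the bare [Ne] core; C⁺ still has 3 valence electrons; N⁺ still has 4 valence electrons; Si⁺ still has 3 valence electrons; Ca⁺ still has 1 valence electron.
Core electrons are held far more tightly than valence electrons, so Na tops the IE_2 order.
Valence configurations: C⁺ [He]2s²2p¹, N⁺ [He]2s²2p², Si⁺ [Ne]3s²3p¹, Ca⁺ [Ar]4s¹.
The numbers (kJ/mol): Na 4562, C 2353, N 2856, Si 1577, Ca 1145.
Hence IE_2: Ca < Si < C < N < Na.

Na > N > C > Si > Ca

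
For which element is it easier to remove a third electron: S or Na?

The third ionization energy removes an electron from the +2 ion. For each element: S²⁺ still has 4 valence electrons; Na²⁺ is already 1 electron into the core.
Core electrons are held far more tightly than valence electrons, so Na tops the IE_3 order.
Approximate IE_3 values (kJ/mol): S 3357, Na 6910.
Hence IE_3: S < Na.

S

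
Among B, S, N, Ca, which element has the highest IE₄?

B

IE_4 is the cost of taking one more electron from the +3 cation: B³⁺ is the bare [He] core; S³⁺ still has 3 valence electrons; N³⁺ still has 2 valence electrons; Ca³⁺ is already 1 electron into the core.
Usually core removal costs more than valence removal, but here the competition is close: a tightly held n=2 valence electron can cost more to remove than an n=3 core electron, so the actual values have to decide it.
Valence configurations: S³⁺ [Ne]3s²3p¹, N³⁺ [He]2s².
The numbers (kJ/mol): B 25026, S 4556, N 7475, Ca 6491.
Putting it together, IE_4: S < Ca < N < B.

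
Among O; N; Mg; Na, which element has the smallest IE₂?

Mg

The second ionization energy removes an electron from the +1 ion. For each element: O⁺ still has 5 valence electrons; N⁺ still has 4 valence electrons; Mg⁺ still has 1 valence electron; Na⁺ is the bare [Ne] core.
Breaking into a closed-shell core is much more expensive than removing a leftover valence electron — Na has the largest IE_2 here.
Valence configurations: O⁺ [He]2s²2p³, N⁺ [He]2s²2p², Mg⁺ [Ne]3s¹.
Approximate IE_2 values (kJ/mol): O 3388, N 2856, Mg 1451, Na 4562.
Putting it together, IE_2: Mg < N < O < Na.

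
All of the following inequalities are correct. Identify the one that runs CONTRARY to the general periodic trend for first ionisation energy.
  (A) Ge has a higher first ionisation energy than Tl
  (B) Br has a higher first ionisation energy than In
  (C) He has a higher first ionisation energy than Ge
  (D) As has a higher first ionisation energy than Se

The general trend: first ionisation energy increases across a period and decreases down a group.
(A) Ge (period 4, group 14) vs Tl (period 6, group 13): the stated order agrees with the simple trend.
(B) Br (period 4, group 17) vs In (period 5, group 13): the stated order agrees with the simple trend.
(C) He (period 1, group 18) vs Ge (period 4, group 14): the stated order agrees with the simple trend.
(D) As (period 4, group 15) vs Se (period 4, group 16): the stated order contradicts the simple trend.
The exception is (D): Se (4p⁴) ionizes more easily than half-filled As (4p³).

(D)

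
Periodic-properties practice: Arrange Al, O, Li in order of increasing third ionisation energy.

Al < O < Li

IE_3 is the cost of taking one more electron from the +2 cation: Al²⁺ still has 1 valence electron; O²⁺ still has 4 valence electrons; Li²⁺ is already 1 electron into the core.
Breaking into a closed-shell core is much more expensive than removing a leftover valence electron — Li has the largest IE_3 here.
Valence configurations: Al²⁺ [Ne]3s¹, O²⁺ [He]2s²2p².
Approximate IE_3 values (kJ/mol): Al 2745, O 5300, Li 11815.
So the third ionization energies run Al < O < Li.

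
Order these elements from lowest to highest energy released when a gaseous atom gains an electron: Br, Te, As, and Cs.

Cs, As, Te, Br

As is in period 4, group 15; Br is in period 4, group 17; Te is in period 5, group 16; Cs is in period 6, group 1.
Electron affinity generally becomes more exothermic across a period toward the halogens and less exothermic down a group.
These span different periods and groups, so the two trends combine.
As > Cs: both effects reinforce here, so As is clearly the higher of the two.
Te > As: the two effects oppose for this pair; the across-period effect wins (190 vs 78 kJ/mol).
Br > Te: both effects reinforce here, so Br is clearly the higher of the two.
For reference (kJ/mol): As 78, Br 325, Te 190, Cs 46.
So from lowest to highest: Cs < As < Te < Br.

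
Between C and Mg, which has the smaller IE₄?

C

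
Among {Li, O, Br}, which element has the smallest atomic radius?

O

Li is in period 2, group 1; O is in period 2, group 16; Br is in period 4, group 17.
Atomic radius shrinks across a period as nuclear charge pulls the same shell inward, and grows down a group as new shells are added.
Neither a single period nor a single group — weigh both effects.
Br > O: period and group pull opposite ways; the down-group shift dominates (114 vs 63 pm).
Li > Br: period and group pull opposite ways; the across-period shift dominates (133 vs 114 pm).
Tabulated atomic radius (pm): Li 133, O 63, Br 114.
The smallest atomic radius among these belongs to O.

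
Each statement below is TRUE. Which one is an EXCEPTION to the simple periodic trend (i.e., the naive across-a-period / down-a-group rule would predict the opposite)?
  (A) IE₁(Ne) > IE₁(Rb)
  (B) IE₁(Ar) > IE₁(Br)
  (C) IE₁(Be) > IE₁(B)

(C)

The general trend: IE₁ increases across a period and decreases down a group.
(A) Ne (period 2, group 18) vs Rb (period 5, group 1): the stated order agrees with the simple trend.
(B) Ar (period 3, group 18) vs Br (period 4, group 17): the stated order agrees with the simple trend.
(C) Be (period 2, group 2) vs B (period 2, group 13): the stated order contradicts the simple trend.
The exception is (C): removing B's lone 2p electron is easier than breaking Be's filled 2s².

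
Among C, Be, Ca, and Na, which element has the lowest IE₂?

Ca

Consider each +1 ion: C⁺ still has 3 valence electrons; Be⁺ still has 1 valence electron; Ca⁺ still has 1 valence electron; Na⁺ is the bare [Ne] core.
Breaking into a closed-shell core is much more expensive than removing a leftover valence electron — Na has the largest IE_2 here.
Valence configurations: C⁺ [He]2s²2p¹, Be⁺ [He]2s¹, Ca⁺ [Ar]4s¹.
Tabulated IE_2 (kJ/mol): C 2353, Be 1757, Ca 1145, Na 4562.
Hence IE_2: Ca < Be < C < Na.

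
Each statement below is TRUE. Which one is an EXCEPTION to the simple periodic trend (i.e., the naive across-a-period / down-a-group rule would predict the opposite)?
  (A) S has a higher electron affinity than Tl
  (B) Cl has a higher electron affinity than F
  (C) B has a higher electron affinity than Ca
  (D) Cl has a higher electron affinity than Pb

(B)

The general trend: electron affinity increases across a period and decreases down a group.
(A) S (period 3, group 16) vs Tl (period 6, group 13): the stated order agrees with the simple trend.
(B) Cl (period 3, group 17) vs F (period 2, group 17): the stated order contradicts the simple trend.
(C) B (period 2, group 13) vs Ca (period 4, group 2): the stated order agrees with the simple trend.
(D) Cl (period 3, group 17) vs Pb (period 6, group 14): the stated order agrees with the simple trend.
The exception is (B): F's small 2p subshell makes the incoming electron feel strong e⁻–e⁻ repulsion, so Cl actually releases more energy on gaining an electron.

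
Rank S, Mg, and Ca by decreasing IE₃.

Mg, Ca, S

Consider each +2 ion: S²⁺ still has 4 valence electrons; Mg²⁺ is the bare [Ne] core; Ca²⁺ is the bare [Ar] core.
Pulling an electron out of a noble-gas core costs far more than removing a remaining valence electron, so Ca and Mg sit at the high end of IE_3.
The numbers (kJ/mol): S 3357, Mg 7733, Ca 4912.
Putting it together, IE_3: S < Ca < Mg.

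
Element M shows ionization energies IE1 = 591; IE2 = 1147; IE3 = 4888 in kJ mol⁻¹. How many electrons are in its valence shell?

Look for the largest jump between consecutive ionization energies: IE3/IE2 ≈ 4.3, far larger than any earlier ratio.
That jump marks the point where a core electron is being removed. So the atom has 2 valence electrons.

2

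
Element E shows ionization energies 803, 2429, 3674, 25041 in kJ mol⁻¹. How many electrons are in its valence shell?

3

Look for the largest jump between consecutive ionization energies: IE4/IE3 ≈ 6.8, far larger than any earlier ratio.
That jump marks the point where a core electron is being removed. So the atom has 3 valence electrons.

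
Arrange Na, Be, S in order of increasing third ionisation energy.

S, Na, Be

After 2 electrons have been removed, what remains? Na²⁺ is already 1 electron into the core; Be²⁺ is the bare [He] core; S²⁺ still has 4 valence electrons.
Breaking into a closed-shell core is much more expensive than removing a leftover valence electron — Na and Be have the largest IE_3 here.
The numbers (kJ/mol): Na 6910, Be 14849, S 3357.
Putting it together, IE_3: S < Na < Be.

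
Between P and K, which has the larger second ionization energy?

K

Consider each +1 ion: P⁺ still has 4 valence electrons; K⁺ is the bare [Ar] core.
Breaking into a closed-shell core is much more expensive than removing a leftover valence electron — K has the largest IE_2 here.
Tabulated IE_2 (kJ/mol): P 1907, K 3052.
Hence IE_2: P < K.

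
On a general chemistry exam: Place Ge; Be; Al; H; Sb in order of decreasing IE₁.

H is in period 1, group 1; Be is in period 2, group 2; Al is in period 3, group 13; Ge is in period 4, group 14; Sb is in period 5, group 15.
IE₁ increases left→right with effective nuclear charge and decreases top→bottom as the valence shell moves farther out.
These sit on a diagonal, where the across-period and down-group effects partly cancel.
Ge > Al: period and group pull opposite ways; the across-period shift dominates (762 vs 578 kJ/mol).
Sb > Ge: the two effects oppose for this pair; the across-period effect wins (831 vs 762 kJ/mol).
Be > Sb: the two effects oppose for this pair; the down-group effect wins (900 vs 831 kJ/mol).
H > Be: the two effects oppose for this pair; the down-group effect wins (1312 vs 900 kJ/mol).
Tabulated first ionization energy (kJ/mol): H 1312, Be 900, Al 578, Ge 762, Sb 831.
So from highest to lowest: H > Be > Sb > Ge > Al.

H > Be > Sb > Ge > Al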